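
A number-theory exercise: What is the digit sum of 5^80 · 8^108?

5^80 · 8^108 = 2826955303645414927333276001188669625323974235000990332994569922068191641600000000000000000000000000000000000000000000000000000000000000000000000000000000
Sum of its 154 digits: 322.

322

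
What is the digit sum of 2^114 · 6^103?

2^114 · 6^103 = 2930881740268362605496929402335913501843169728273468589019424401757029377233816521542178917451715906556458585554944
Sum of its 115 digits: 522.

522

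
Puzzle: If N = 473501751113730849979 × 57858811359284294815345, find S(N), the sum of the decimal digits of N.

473501751113730849979 × 57858811359284294815345 = 27396248495980135496532102371549809702127755
Sum of its 44 digits: 199.

199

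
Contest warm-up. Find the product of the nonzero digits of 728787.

43904

7×2×8×7×8×7 = 43904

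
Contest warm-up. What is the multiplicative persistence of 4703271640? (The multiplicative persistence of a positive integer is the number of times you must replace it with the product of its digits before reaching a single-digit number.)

1

4703271640 → 0 (1 step)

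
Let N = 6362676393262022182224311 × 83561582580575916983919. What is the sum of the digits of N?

264

6362676393262022182224311 × 83561582580575916983919 = 531675308869045395555788656659175879805837854809
Sum of its 48 digits: 264.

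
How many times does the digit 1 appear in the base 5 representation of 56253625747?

5

56253625747 in base 5 is 1410201412010442.
The digit 1 appears 5 times.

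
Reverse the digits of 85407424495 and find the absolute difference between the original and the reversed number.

Reverse of 85407424495 is 59442470458.
|85407424495 − 59442470458| = 25964954037

25964954037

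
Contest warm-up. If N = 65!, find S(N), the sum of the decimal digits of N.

351

65! = 8247650592082470666723170306785496252186258551345437492922123134388955774976000000000000000
Sum of its 91 digits: 351.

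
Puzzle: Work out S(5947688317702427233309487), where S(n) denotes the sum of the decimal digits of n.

5+9+4+7+6+8+8+3+1+7+7+0+2+4+2+7+2+3+3+3+0+9+4+8+7 = 119

119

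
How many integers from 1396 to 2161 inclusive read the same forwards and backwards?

8

The integers in [1396, 2161] that read the same forwards and backwards: 1441, 1551, 1661, 1771, 1881, 1991, 2002, 2112.
8 qualify.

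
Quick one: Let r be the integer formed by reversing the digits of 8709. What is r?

Reversing 8709 gives 9078.

9078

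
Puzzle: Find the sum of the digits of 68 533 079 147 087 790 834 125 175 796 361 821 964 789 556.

6+8+5+3+3+0+7+9+1+4+7+0+8+7+7+9+0+8+3+4+1+2+5+1+7+5+7+9+6+3+6+1+8+2+1+9+6+4+7+8+9+5+5+6 = 222

222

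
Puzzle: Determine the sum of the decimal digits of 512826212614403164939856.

5+1+2+8+2+6+2+1+2+6+1+4+4+0+3+1+6+4+9+3+9+8+5+6 = 98

98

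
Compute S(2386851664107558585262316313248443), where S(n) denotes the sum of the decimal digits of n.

145

2+3+8+6+8+5+1+6+6+4+1+0+7+5+5+8+5+8+5+2+6+2+3+1+6+3+1+3+2+4+8+4+4+3 = 145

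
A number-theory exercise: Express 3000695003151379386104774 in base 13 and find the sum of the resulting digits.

3000695003151379386104774 in base 13 is C1B7562834031B53B3C1B2.
Digit sum: 12+1+11+7+5+6+2+8+3+4+0+3+1+11+5+3+11+3+12+1+11+2 = 122.

122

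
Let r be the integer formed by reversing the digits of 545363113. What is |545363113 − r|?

Reverse of 545363113 is 311363545.
|545363113 − 311363545| = 233999568

233999568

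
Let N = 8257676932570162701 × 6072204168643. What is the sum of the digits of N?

129

8257676932570162701 × 6072204168643 = 50142300293259683173092952384743
Sum of its 32 digits: 129.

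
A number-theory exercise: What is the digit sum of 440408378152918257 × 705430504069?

440408378152918257 × 705430504069 = 310677504196623893198862887733
Sum of its 30 digits: 150.

150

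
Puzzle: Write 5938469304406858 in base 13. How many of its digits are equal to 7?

5938469304406858 in base 13 is 167B77338A9092B.
The digit 7 appears 3 times.

3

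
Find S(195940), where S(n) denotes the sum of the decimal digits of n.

28

1+9+5+9+4+0 = 28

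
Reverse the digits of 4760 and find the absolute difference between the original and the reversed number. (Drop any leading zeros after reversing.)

Reverse of 4760 is 674.
|4760 − 674| = 4086

4086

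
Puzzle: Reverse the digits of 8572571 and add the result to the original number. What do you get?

10325329

Reverse of 8572571 is 1752758.
8572571 + 1752758 = 10325329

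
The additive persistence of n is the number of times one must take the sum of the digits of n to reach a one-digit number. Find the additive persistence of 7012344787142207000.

7012344787142207000 → 59 → 14 → 5 (3 steps)

3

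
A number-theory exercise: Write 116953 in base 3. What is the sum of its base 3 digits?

116953 in base 3 is 12221102121.
Digit sum: 1+2+2+2+1+1+0+2+1+2+1 = 15.

15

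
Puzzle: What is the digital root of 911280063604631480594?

9+1+1+2+8+0+0+6+3+6+0+4+6+3+1+4+8+0+5+9+4 = 80
8+0 = 8

8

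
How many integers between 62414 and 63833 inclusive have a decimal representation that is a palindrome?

14

The integers in [62414, 63833] that have a decimal representation that is a palindrome: 62426, 62526, 62626, 62726, 62826, 62926, …, 63636, 63736.
14 qualify.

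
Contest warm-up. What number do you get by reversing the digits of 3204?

4023

Reversing 3204 gives 4023.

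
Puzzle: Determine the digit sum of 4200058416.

4+2+0+0+0+5+8+4+1+6 = 30

30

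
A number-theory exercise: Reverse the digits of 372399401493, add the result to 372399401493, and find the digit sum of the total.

63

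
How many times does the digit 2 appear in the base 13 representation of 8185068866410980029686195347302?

8185068866410980029686195347302 in base 13 is 6B2C42A749B228414B729167B692.
The digit 2 appears 6 times.

6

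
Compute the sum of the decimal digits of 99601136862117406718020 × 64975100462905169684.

203

99601136862117406718020 × 64975100462905169684 = 6471593873835645873121786770335089640505680
Sum of its 43 digits: 203.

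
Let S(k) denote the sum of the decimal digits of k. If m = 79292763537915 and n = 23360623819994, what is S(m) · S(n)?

S(79292763537915) = 7+9+2+9+2+7+6+3+5+3+7+9+1+5 = 75.
S(23360623819994) = 2+3+3+6+0+6+2+3+8+1+9+9+9+4 = 65.
75 · 65 = 4875.

4875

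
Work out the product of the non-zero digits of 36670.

756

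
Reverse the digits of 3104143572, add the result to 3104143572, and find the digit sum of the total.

60

Reversal of 3104143572 is 2753414013; 3104143572 + 2753414013 = 5857557585.
Digit sum of 5857557585: 5+8+5+7+5+5+7+5+8+5 = 60.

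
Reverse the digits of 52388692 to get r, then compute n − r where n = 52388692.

22700367

Reverse of 52388692 is 29688325.
52388692 − 29688325 = 22700367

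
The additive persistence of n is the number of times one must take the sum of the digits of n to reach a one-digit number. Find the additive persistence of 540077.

540077 → 23 → 5 (2 steps)

2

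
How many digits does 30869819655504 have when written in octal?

30869819655504 in base 8 is 701156050502520, which has 15 digits.

15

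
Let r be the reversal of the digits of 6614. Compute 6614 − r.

Reverse of 6614 is 4166.
6614 − 4166 = 2448

2448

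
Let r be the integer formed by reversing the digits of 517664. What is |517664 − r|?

50949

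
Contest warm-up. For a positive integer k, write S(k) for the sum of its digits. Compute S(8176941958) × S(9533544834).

2784

S(8176941958) = 8+1+7+6+9+4+1+9+5+8 = 58.
S(9533544834) = 9+5+3+3+5+4+4+8+3+4 = 48.
58 · 48 = 2784.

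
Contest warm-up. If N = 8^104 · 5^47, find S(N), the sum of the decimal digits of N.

8^104 · 5^47 = 5928554968950589205686834432444820882087423214880796878820228301205152237564723200000000000000000000000000000000000000000000000
Sum of its 127 digits: 362.

362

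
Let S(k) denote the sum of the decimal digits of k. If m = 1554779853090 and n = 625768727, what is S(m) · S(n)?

S(1554779853090) = 1+5+5+4+7+7+9+8+5+3+0+9+0 = 63.
S(625768727) = 6+2+5+7+6+8+7+2+7 = 50.
63 · 50 = 3150.

3150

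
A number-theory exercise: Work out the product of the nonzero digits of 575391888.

2419200

5×7×5×3×9×1×8×8×8 = 2419200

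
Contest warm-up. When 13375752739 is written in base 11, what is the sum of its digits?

49

13375752739 in base 11 is 574429A008.
Digit sum: 5+7+4+4+2+9+10+0+0+8 = 49.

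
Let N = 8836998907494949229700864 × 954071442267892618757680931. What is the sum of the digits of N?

270

8836998907494949229700864 × 954071442267892618757680931 = 8431128292993497598585079875524291823979435487024384
Sum of its 52 digits: 270.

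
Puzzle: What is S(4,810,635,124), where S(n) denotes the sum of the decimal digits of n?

4+8+1+0+6+3+5+1+2+4 = 34

34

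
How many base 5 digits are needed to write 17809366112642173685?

17809366112642173685 in base 5 is 2143343433213342142344024220, which has 28 digits.

28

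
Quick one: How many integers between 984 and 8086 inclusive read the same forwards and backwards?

73

The integers in [984, 8086] that read the same forwards and backwards: 989, 999, 1001, 1111, 1221, 1331, …, 7997, 8008.
73 qualify.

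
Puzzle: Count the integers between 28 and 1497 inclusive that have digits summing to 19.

60

The integers in [28, 1497] that have digits summing to 19: 199, 289, 298, 379, 388, 397, …, 1486, 1495.
60 qualify.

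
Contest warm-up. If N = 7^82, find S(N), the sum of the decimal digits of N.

313

7^82 = 1986274564260074954771227439341817016242885890299592103563430267952049
Sum of its 70 digits: 313.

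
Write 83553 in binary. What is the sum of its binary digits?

7

83553 in base 2 is 10100011001100001.
Digit sum: 1+0+1+0+0+0+1+1+0+0+1+1+0+0+0+0+1 = 7.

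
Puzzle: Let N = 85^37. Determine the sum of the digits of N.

85^37 = 244624669227182511697354146962987861132150819830712862312793731689453125
Sum of its 72 digits: 319.

319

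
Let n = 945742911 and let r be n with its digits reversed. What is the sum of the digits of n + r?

Reversal of 945742911 is 119247549; 945742911 + 119247549 = 1064990460.
Digit sum of 1064990460: 1+0+6+4+9+9+0+4+6+0 = 39.

39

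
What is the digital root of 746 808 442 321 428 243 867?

7+4+6+8+0+8+4+4+2+3+2+1+4+2+8+2+4+3+8+6+7 = 93
9+3 = 12
1+2 = 3

3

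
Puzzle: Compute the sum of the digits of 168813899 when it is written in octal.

30

168813899 in base 8 is 1203762513.
Digit sum: 1+2+0+3+7+6+2+5+1+3 = 30.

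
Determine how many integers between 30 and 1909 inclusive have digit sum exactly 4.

The integers in [30, 1909] that have digit sum exactly 4: 31, 40, 103, 112, 121, 130, …, 1210, 1300.
22 qualify.

22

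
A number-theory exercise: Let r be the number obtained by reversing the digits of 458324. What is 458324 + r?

882178

Reverse of 458324 is 423854.
458324 + 423854 = 882178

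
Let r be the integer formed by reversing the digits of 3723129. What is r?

9213273

Reversing 3723129 gives 9213273.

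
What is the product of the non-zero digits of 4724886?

4×7×2×4×8×8×6 = 86016

86016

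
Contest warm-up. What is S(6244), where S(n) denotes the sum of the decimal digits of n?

16

6+2+4+4 = 16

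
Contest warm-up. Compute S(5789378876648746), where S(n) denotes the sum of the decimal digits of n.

5+7+8+9+3+7+8+8+7+6+6+4+8+7+4+6 = 103

103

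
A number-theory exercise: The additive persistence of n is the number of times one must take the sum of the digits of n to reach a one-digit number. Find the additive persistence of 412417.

3

412417 → 19 → 10 → 1 (3 steps)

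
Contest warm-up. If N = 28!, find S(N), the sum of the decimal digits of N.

90

28! = 304888344611713860501504000000
Sum of its 30 digits: 90.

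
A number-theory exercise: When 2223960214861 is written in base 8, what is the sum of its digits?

2223960214861 in base 8 is 40271626746515.
Digit sum: 4+0+2+7+1+6+2+6+7+4+6+5+1+5 = 56.

56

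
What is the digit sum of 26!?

81

26! = 403291461126605635584000000
Sum of its 27 digits: 81.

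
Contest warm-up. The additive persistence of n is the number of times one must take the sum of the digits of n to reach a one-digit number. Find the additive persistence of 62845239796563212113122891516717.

2

62845239796563212113122891516717 → 135 → 9 (2 steps)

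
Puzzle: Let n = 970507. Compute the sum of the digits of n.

28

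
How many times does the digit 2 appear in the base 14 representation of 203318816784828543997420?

203318816784828543997420 in base 14 is 26041226C938749C7D84C.
The digit 2 appears 3 times.

3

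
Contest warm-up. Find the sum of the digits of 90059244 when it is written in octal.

90059244 in base 8 is 527430754.
Digit sum: 5+2+7+4+3+0+7+5+4 = 37.

37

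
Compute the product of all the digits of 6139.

6×1×3×9 = 162

162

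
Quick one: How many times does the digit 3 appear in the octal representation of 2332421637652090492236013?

3

2332421637652090492236013 in base 8 is 755721522206421635101630355.
The digit 3 appears 3 times.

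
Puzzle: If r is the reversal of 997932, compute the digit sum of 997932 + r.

24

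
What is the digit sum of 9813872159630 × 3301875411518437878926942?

163

9813872159630 × 3301875411518437878926942 = 32404183175667646924428744752531751460
Sum of its 38 digits: 163.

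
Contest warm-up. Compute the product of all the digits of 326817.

3×2×6×8×1×7 = 2016

2016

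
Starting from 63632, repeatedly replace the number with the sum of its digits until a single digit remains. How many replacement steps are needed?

2

63632 → 20 → 2 (2 steps)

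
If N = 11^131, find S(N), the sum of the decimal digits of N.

617

11^131 = 26450979305205261806989386237147382033908144252778478307187545925052959082462488379742502578177291971028210108710737220859231293574997811
Sum of its 137 digits: 617.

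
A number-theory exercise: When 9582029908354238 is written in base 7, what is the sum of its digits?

68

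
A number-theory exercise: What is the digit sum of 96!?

96! = 991677934870949689209571401541893801158183648651267795444376054838492222809091499987689476037000748982075094738965754305639874560000000000000000000000
Sum of its 150 digits: 648.

648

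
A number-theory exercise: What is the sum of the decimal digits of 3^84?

162

3^84 = 11972515182562019788602740026717047105681
Sum of its 41 digits: 162.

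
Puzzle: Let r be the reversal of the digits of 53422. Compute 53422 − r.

Reverse of 53422 is 22435.
53422 − 22435 = 30987

30987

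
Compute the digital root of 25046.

2+5+0+4+6 = 17
1+7 = 8

8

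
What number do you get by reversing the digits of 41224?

Reversing 41224 gives 42214.

42214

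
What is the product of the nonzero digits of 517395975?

5×1×7×3×9×5×9×7×5 = 1488375

1488375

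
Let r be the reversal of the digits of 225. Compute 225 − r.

Reverse of 225 is 522.
225 − 522 = -297

-297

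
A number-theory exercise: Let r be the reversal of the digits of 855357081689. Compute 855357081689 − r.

Reverse of 855357081689 is 986180753558.
855357081689 − 986180753558 = -130823671869

-130823671869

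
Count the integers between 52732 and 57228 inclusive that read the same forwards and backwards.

44

The integers in [52732, 57228] that read the same forwards and backwards: 52825, 52925, 53035, 53135, 53235, 53335, …, 57075, 57175.
44 qualify.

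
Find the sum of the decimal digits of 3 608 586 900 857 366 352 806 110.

106

3+6+0+8+5+8+6+9+0+0+8+5+7+3+6+6+3+5+2+8+0+6+1+1+0 = 106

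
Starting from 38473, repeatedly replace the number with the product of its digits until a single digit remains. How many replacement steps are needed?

2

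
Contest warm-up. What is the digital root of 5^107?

The digital root of n equals n mod 9 (or 9 when 9 | n), so we need 5^107 mod 9.
5^107 ≡ 2 (mod 9), so the digital root is 2.

2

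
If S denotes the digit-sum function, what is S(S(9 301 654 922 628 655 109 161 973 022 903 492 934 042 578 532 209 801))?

First digit sum: 213.
2+1+3 = 6.

6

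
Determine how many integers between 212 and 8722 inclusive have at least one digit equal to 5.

3074

The integers in [212, 8722] that have at least one digit equal to 5: 215, 225, 235, 245, 250, 251, …, 8705, 8715.
3074 qualify.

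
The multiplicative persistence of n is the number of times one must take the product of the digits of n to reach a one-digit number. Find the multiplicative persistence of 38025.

38025 → 0 (1 step)

1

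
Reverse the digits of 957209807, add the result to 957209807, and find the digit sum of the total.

40

Reversal of 957209807 is 708902759; 957209807 + 708902759 = 1666112566.
Digit sum of 1666112566: 1+6+6+6+1+1+2+5+6+6 = 40.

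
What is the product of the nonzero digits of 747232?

2352

7×4×7×2×3×2 = 2352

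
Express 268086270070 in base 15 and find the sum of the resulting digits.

80

268086270070 in base 15 is 6E90A63D9A.
Digit sum: 6+14+9+0+10+6+3+13+9+10 = 80.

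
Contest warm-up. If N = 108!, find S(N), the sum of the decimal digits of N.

666

108! = 1324641819451828974499891837121832599810209360673358065686551152497461815091591578895743130235002378688844343005686404521144382704205360039762937774080000000000000000000000000
Sum of its 175 digits: 666.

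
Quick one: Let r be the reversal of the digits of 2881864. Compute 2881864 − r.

-1800018

Reverse of 2881864 is 4681882.
2881864 − 4681882 = -1800018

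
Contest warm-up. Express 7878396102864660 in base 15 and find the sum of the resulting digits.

100

7878396102864660 in base 15 is 40AC526898DE90.
Digit sum: 4+0+10+12+5+2+6+8+9+8+13+14+9+0 = 100.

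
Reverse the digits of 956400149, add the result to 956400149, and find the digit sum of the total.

49

Reversal of 956400149 is 941004659; 956400149 + 941004659 = 1897404808.
Digit sum of 1897404808: 1+8+9+7+4+0+4+8+0+8 = 49.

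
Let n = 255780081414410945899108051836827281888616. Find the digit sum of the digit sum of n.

First digit sum: 191.
1+9+1 = 11.

11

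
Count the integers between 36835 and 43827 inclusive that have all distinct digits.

The integers in [36835, 43827] that have all distinct digits: 36840, 36841, 36842, 36845, 36847, 36849, …, 43826, 43827.
2351 qualify.

2351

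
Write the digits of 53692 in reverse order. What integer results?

Reversing 53692 gives 29635.

29635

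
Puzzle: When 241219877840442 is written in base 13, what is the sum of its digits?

241219877840442 in base 13 is A479C244170B7.
Digit sum: 10+4+7+9+12+2+4+4+1+7+0+11+7 = 78.

78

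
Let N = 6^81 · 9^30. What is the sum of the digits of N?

387

6^81 · 9^30 = 45449233604538519201332435047233981086236557910240131928407122841142851648564481088978681856
Sum of its 92 digits: 387.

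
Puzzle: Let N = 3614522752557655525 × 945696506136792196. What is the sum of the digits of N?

175

3614522752557655525 × 945696506136792196 = 3418241538445715898358421965876282900
Sum of its 37 digits: 175.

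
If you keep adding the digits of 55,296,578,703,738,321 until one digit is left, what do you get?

9

5+5+2+9+6+5+7+8+7+0+3+7+3+8+3+2+1 = 81
8+1 = 9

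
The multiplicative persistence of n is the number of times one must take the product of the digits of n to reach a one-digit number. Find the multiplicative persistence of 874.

874 → 224 → 16 → 6 (3 steps)

3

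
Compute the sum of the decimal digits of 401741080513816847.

4+0+1+7+4+1+0+8+0+5+1+3+8+1+6+8+4+7 = 68

68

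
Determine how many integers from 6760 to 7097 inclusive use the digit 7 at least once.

176

The integers in [6760, 7097] that use the digit 7 at least once: 6760, 6761, 6762, 6763, 6764, 6765, …, 7096, 7097.
176 qualify.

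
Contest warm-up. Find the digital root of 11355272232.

1+1+3+5+5+2+7+2+2+3+2 = 33
3+3 = 6
(Equivalently, 11355272232 mod 9 = 6.)

6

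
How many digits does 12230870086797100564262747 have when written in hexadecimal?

12230870086797100564262747 in base 16 is A1DFCCBC4FEF53842AF5B, which has 21 digits.

21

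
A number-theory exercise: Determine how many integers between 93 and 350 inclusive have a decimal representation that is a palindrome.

26

The integers in [93, 350] that have a decimal representation that is a palindrome: 99, 101, 111, 121, 131, 141, …, 333, 343.
26 qualify.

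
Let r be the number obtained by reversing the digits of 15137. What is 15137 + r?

Reverse of 15137 is 73151.
15137 + 73151 = 88288

88288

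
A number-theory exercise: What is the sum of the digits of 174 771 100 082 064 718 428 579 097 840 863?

1+7+4+7+7+1+1+0+0+0+8+2+0+6+4+7+1+8+4+2+8+5+7+9+0+9+7+8+4+0+8+6+3 = 144

144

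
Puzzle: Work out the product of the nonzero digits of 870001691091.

8×7×1×6×9×1×9×1 = 27216

27216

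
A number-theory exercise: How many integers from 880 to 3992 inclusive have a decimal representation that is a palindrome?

41

The integers in [880, 3992] that have a decimal representation that is a palindrome: 888, 898, 909, 919, 929, 939, …, 3773, 3883.
41 qualify.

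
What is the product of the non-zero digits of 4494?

576

4×4×9×4 = 576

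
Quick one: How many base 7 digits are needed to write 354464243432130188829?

354464243432130188829 in base 7 is 1564422402254341555165443, which has 25 digits.

25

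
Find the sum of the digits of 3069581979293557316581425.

3+0+6+9+5+8+1+9+7+9+2+9+3+5+5+7+3+1+6+5+8+1+4+2+5 = 123

123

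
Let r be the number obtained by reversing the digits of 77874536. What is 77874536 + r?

141422413

Reverse of 77874536 is 63547877.
77874536 + 63547877 = 141422413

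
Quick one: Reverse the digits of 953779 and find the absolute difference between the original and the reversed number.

23580

Reverse of 953779 is 977359.
|953779 − 977359| = 23580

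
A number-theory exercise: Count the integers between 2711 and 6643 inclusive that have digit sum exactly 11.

135

The integers in [2711, 6643] that have digit sum exactly 11: 2711, 2720, 2801, 2810, 2900, 3008, …, 6410, 6500.
135 qualify.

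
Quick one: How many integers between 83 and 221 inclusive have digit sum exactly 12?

The integers in [83, 221] that have digit sum exactly 12: 84, 93, 129, 138, 147, 156, …, 192, 219.
11 qualify.

11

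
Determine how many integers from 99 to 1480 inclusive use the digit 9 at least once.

The integers in [99, 1480] that use the digit 9 at least once: 99, 109, 119, 129, 139, 149, …, 1469, 1479.
337 qualify.

337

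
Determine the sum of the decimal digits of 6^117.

432

6^117 = 11058501848889398044247231674620986485321431295577581053898440737775600150566980478866292736
Sum of its 92 digits: 432.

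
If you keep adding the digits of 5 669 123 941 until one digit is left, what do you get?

1

5+6+6+9+1+2+3+9+4+1 = 46
4+6 = 10
1+0 = 1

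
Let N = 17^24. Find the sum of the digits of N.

109

17^24 = 339448671314611904643504117121
Sum of its 30 digits: 109.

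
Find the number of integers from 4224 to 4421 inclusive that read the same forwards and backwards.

2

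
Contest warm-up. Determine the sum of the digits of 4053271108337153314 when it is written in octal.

59

4053271108337153314 in base 8 is 341000711441662432442.
Digit sum: 3+4+1+0+0+0+7+1+1+4+4+1+6+6+2+4+3+2+4+4+2 = 59.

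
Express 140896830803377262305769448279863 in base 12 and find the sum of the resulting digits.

140896830803377262305769448279863 in base 12 is 71580557432901A02622B18172AA1B.
Digit sum: 7+1+5+8+0+5+5+7+4+3+2+9+0+1+10+0+2+6+2+2+11+1+8+1+7+2+10+10+1+11 = 141.

141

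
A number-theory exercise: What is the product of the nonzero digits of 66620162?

6×6×6×2×1×6×2 = 5184

5184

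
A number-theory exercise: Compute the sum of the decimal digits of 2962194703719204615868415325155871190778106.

2+9+6+2+1+9+4+7+0+3+7+1+9+2+0+4+6+1+5+8+6+8+4+1+5+3+2+5+1+5+5+8+7+1+1+9+0+7+7+8+1+0+6 = 186

186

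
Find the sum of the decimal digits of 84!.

84! = 3314240134565353266999387579130131288000666286242049487118846032383059131291716864129885722968716753156177920000000000000000000
Sum of its 127 digits: 477.

477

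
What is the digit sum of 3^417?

954

3^417 = 9110940660696443590699727162992486460771619903791140841949659113253488837851365024998918134518463205066998323776577038991508947786851695250286267352107449181837686804236914618603175978019307905484163
Sum of its 199 digits: 954.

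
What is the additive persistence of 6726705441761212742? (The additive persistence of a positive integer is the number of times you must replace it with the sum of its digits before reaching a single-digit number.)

6726705441761212742 → 74 → 11 → 2 (3 steps)

3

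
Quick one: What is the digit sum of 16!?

63

16! = 20922789888000
Sum of its 14 digits: 63.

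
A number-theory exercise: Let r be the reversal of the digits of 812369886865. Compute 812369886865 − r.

243680923647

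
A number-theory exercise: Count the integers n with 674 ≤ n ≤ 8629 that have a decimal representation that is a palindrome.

The integers in [674, 8629] that have a decimal representation that is a palindrome: 676, 686, 696, 707, 717, 727, …, 8448, 8558.
109 qualify.

109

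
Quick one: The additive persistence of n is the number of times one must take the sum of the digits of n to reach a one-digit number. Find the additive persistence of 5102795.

5102795 → 29 → 11 → 2 (3 steps)

3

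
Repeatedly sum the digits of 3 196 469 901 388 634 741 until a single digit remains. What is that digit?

3+1+9+6+4+6+9+9+0+1+3+8+8+6+3+4+7+4+1 = 92
9+2 = 11
1+1 = 2

2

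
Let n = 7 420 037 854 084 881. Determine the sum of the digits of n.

69

7+4+2+0+0+3+7+8+5+4+0+8+4+8+8+1 = 69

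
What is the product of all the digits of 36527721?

3×6×5×2×7×7×2×1 = 17640

17640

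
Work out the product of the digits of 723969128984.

7×2×3×9×6×9×1×2×8×9×8×4 = 94058496

94058496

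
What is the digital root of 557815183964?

8

5+5+7+8+1+5+1+8+3+9+6+4 = 62
6+2 = 8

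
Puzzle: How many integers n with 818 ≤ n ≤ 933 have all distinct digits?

The integers in [818, 933] that have all distinct digits: 819, 820, 821, 823, 824, 825, …, 931, 932.
84 qualify.

84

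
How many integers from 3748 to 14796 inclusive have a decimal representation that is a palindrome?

The integers in [3748, 14796] that have a decimal representation that is a palindrome: 3773, 3883, 3993, 4004, 4114, 4224, …, 14641, 14741.
111 qualify.

111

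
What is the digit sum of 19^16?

19^16 = 288441413567621167681
Sum of its 21 digits: 91.

91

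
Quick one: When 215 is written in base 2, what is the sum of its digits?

215 in base 2 is 11010111.
Digit sum: 1+1+0+1+0+1+1+1 = 6.

6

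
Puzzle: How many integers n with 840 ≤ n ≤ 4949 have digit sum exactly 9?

131

The integers in [840, 4949] that have digit sum exactly 9: 900, 1008, 1017, 1026, 1035, 1044, …, 4410, 4500.
131 qualify.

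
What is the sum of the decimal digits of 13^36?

172

13^36 = 12646218552730347184269489080961456410641
Sum of its 41 digits: 172.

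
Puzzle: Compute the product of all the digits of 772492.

7056

7×7×2×4×9×2 = 7056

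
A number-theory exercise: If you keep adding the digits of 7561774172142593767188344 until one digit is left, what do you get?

2

7+5+6+1+7+7+4+1+7+2+1+4+2+5+9+3+7+6+7+1+8+8+3+4+4 = 119
1+1+9 = 11
1+1 = 2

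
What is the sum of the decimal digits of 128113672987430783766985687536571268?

1+2+8+1+1+3+6+7+2+9+8+7+4+3+0+7+8+3+7+6+6+9+8+5+6+8+7+5+3+6+5+7+1+2+6+8 = 185

185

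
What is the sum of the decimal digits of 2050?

7

2+0+5+0 = 7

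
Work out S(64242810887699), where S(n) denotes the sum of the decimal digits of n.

6+4+2+4+2+8+1+0+8+8+7+6+9+9 = 74

74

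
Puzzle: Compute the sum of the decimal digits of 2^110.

2^110 = 1298074214633706907132624082305024
Sum of its 34 digits: 121.

121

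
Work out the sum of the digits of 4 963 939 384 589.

80

4+9+6+3+9+3+9+3+8+4+5+8+9 = 80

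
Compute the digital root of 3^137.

9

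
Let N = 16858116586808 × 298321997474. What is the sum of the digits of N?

106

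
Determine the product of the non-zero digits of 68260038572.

6×8×2×6×3×8×5×7×2 = 967680

967680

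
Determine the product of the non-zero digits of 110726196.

4536

1×1×7×2×6×1×9×6 = 4536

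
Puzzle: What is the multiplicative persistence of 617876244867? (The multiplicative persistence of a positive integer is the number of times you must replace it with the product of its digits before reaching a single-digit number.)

617876244867 → 151732224 → 3360 → 0 (3 steps)

3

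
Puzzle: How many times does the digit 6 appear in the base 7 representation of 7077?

7077 in base 7 is 26430.
The digit 6 appears 1 time.

1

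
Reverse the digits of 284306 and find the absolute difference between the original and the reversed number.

319176

Reverse of 284306 is 603482.
|284306 − 603482| = 319176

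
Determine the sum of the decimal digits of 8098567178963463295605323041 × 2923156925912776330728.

225

8098567178963463295605323041 × 2923156925912776330728 = 23673382739156942488300502251498942098029094703848
Sum of its 50 digits: 225.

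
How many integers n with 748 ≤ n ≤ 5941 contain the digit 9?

The integers in [748, 5941] that contain the digit 9: 749, 759, 769, 779, 789, 790, …, 5940, 5941.
1431 qualify.

1431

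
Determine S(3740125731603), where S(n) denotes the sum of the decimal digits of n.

3+7+4+0+1+2+5+7+3+1+6+0+3 = 42

42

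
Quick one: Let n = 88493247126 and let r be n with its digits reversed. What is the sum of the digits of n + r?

54

Reversal of 88493247126 is 62174239488; 88493247126 + 62174239488 = 150667486614.
Digit sum of 150667486614: 1+5+0+6+6+7+4+8+6+6+1+4 = 54.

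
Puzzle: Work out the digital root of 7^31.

7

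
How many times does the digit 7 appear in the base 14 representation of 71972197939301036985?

1

71972197939301036985 in base 14 is 2508D9338C27529D0D.
The digit 7 appears 1 time.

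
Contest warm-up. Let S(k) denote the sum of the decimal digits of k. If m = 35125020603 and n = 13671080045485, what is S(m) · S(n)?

1404

S(35125020603) = 3+5+1+2+5+0+2+0+6+0+3 = 27.
S(13671080045485) = 1+3+6+7+1+0+8+0+0+4+5+4+8+5 = 52.
27 · 52 = 1404.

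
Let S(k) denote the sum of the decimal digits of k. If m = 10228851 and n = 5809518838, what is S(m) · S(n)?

S(10228851) = 1+0+2+2+8+8+5+1 = 27.
S(5809518838) = 5+8+0+9+5+1+8+8+3+8 = 55.
27 · 55 = 1485.

1485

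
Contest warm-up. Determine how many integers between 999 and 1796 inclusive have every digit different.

391

The integers in [999, 1796] that have every digit different: 1023, 1024, 1025, 1026, 1027, 1028, …, 1795, 1796.
391 qualify.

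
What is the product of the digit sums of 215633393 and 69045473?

S(215633393) = 2+1+5+6+3+3+3+9+3 = 35.
S(69045473) = 6+9+0+4+5+4+7+3 = 38.
35 · 38 = 1330.

1330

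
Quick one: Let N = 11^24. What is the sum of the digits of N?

118

11^24 = 9849732675807611094711841
Sum of its 25 digits: 118.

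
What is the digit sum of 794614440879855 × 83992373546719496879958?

189

794614440879855 × 83992373546719496879958 = 66741552943998436677298456320835446090
Sum of its 38 digits: 189.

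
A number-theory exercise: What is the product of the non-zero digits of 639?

6×3×9 = 162

162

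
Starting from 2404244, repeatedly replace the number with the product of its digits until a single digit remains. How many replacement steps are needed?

2404244 → 0 (1 step)

1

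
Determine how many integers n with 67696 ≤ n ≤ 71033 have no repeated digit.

The integers in [67696, 71033] that have no repeated digit: 67801, 67802, 67803, 67804, 67805, 67809, …, 71029, 71032.
1099 qualify.

1099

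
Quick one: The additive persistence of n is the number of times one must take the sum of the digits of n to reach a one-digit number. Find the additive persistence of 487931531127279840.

2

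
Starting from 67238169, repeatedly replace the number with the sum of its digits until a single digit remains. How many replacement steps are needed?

67238169 → 42 → 6 (2 steps)

2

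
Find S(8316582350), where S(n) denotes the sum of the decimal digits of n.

8+3+1+6+5+8+2+3+5+0 = 41

41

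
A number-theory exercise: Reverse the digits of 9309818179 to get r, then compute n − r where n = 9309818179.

Reverse of 9309818179 is 9718189039.
9309818179 − 9718189039 = -408370860

-408370860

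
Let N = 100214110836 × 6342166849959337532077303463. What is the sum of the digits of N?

162

100214110836 × 6342166849959337532077303463 = 635574611642230033532729594561088625068
Sum of its 39 digits: 162.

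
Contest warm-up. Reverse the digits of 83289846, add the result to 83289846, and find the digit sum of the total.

42

Reversal of 83289846 is 64898238; 83289846 + 64898238 = 148188084.
Digit sum of 148188084: 1+4+8+1+8+8+0+8+4 = 42.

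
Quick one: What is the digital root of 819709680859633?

1

8+1+9+7+0+9+6+8+0+8+5+9+6+3+3 = 82
8+2 = 10
1+0 = 1
(Equivalently, 819709680859633 mod 9 = 1.)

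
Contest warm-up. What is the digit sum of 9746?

26

9+7+4+6 = 26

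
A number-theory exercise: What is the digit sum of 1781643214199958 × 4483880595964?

132

1781643214199958 × 4483880595964 = 7988675437082124184503769512
Sum of its 28 digits: 132.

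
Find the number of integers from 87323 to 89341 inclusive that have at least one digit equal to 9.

The integers in [87323, 89341] that have at least one digit equal to 9: 87329, 87339, 87349, 87359, 87369, 87379, …, 89340, 89341.
825 qualify.

825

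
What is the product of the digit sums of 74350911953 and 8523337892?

2350

S(74350911953) = 7+4+3+5+0+9+1+1+9+5+3 = 47.
S(8523337892) = 8+5+2+3+3+3+7+8+9+2 = 50.
47 · 50 = 2350.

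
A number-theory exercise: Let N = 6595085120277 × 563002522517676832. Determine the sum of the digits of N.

6595085120277 × 563002522517676832 = 3713049558934747110429336322464
Sum of its 31 digits: 129.

129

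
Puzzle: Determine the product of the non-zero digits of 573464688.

5×7×3×4×6×4×6×8×8 = 3870720

3870720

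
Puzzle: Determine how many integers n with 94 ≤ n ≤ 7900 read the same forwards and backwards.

The integers in [94, 7900] that read the same forwards and backwards: 99, 101, 111, 121, 131, 141, …, 7777, 7887.
160 qualify.

160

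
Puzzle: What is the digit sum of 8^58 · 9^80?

567

8^58 · 9^80 = 523142496644786269813111426190134303781361274955377582846441512381833639370945286585178128737402039280048923060388836632464195584
Sum of its 129 digits: 567.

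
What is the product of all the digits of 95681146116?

311040

9×5×6×8×1×1×4×6×1×1×6 = 311040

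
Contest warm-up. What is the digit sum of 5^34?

5^34 = 582076609134674072265625
Sum of its 24 digits: 103.

103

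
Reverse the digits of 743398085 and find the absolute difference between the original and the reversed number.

Reverse of 743398085 is 580893347.
|743398085 − 580893347| = 162504738

162504738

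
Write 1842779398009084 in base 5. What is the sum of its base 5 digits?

52

1842779398009084 in base 5 is 3413014044201342242314.
Digit sum: 3+4+1+3+0+1+4+0+4+4+2+0+1+3+4+2+2+4+2+3+1+4 = 52.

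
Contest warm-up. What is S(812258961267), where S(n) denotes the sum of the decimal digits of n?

57

8+1+2+2+5+8+9+6+1+2+6+7 = 57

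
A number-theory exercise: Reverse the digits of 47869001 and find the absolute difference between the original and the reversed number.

37772127

Reverse of 47869001 is 10096874.
|47869001 − 10096874| = 37772127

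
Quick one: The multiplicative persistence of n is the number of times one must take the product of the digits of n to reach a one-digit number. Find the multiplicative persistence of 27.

2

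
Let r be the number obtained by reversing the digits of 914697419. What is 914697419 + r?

Reverse of 914697419 is 914796419.
914697419 + 914796419 = 1829493838

1829493838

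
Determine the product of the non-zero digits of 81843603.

8×1×8×4×3×6×3 = 13824

13824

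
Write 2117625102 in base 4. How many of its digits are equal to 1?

2117625102 in base 4 is 1332032012110032.
The digit 1 appears 4 times.

4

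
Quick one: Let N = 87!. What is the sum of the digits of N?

87! = 2107757298379527717213600518699389595229783738061356212322972511214654115727593174080683423236414793504734471782400000000000000000000
Sum of its 133 digits: 495.

495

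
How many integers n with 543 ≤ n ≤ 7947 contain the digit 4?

2707

The integers in [543, 7947] that contain the digit 4: 543, 544, 545, 546, 547, 548, …, 7946, 7947.
2707 qualify.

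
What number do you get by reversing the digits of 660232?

232066

Reversing 660232 gives 232066.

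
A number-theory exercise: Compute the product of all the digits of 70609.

7×0×6×0×9 = 0

0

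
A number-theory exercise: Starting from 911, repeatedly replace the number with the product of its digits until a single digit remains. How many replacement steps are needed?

911 → 9 (1 step)

1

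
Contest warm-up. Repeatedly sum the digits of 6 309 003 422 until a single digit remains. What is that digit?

2

6+3+0+9+0+0+3+4+2+2 = 29
2+9 = 11
1+1 = 2
(Equivalently, 6 309 003 422 mod 9 = 2.)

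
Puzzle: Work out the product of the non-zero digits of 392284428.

3×9×2×2×8×4×4×2×8 = 221184

221184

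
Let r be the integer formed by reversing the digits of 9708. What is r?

8079

Reversing 9708 gives 8079.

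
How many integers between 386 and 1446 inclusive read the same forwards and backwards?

66

The integers in [386, 1446] that read the same forwards and backwards: 393, 404, 414, 424, 434, 444, …, 1331, 1441.
66 qualify.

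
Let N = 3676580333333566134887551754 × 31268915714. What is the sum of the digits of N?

3676580333333566134887551754 × 31268915714 = 114962680558757304118843610663638862356
Sum of its 39 digits: 175.

175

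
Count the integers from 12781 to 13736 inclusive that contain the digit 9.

266

The integers in [12781, 13736] that contain the digit 9: 12789, 12790, 12791, 12792, 12793, 12794, …, 13719, 13729.
266 qualify.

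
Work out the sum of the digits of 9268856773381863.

90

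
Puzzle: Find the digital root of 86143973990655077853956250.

8+6+1+4+3+9+7+3+9+9+0+6+5+5+0+7+7+8+5+3+9+5+6+2+5+0 = 132
1+3+2 = 6

6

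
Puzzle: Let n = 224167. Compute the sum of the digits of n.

22

2+2+4+1+6+7 = 22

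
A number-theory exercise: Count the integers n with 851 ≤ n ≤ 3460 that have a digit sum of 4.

The integers in [851, 3460] that have a digit sum of 4: 1003, 1012, 1021, 1030, 1102, 1111, …, 3010, 3100.
19 qualify.

19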